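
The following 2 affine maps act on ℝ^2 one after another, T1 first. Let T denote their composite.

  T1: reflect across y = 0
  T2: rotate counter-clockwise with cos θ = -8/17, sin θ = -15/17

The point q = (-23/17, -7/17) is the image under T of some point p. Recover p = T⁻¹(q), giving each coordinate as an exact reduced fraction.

T1 = [1 0 0; 0 -1 0; 0 0 1]
T2·T1 = [-8/17 -15/17 0; -15/17 8/17 0; 0 0 1]
det M = -1; M⁻¹ = [-8/17 -15/17 0; -15/17 8/17 0; 0 0 1]
M⁻¹ · (-23/17, -7/17)ᵀ = (1, 1)ᵀ

p = (1, 1)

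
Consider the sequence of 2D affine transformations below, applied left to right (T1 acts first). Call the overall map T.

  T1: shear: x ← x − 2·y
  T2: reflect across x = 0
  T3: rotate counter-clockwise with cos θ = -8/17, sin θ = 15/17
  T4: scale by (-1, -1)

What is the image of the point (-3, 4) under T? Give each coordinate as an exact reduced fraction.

T(p) = (148/17, -133/17)

T1 shear: x ← x − 2·y: (-3, 4) → (-11, 4)
T2 reflect across x = 0: (-11, 4) → (11, 4)
T3 rotate counter-clockwise with cos θ = -8/17, sin θ = 15/17: (11, 4) → (-148/17, 133/17)
T4 scale by (-1, -1): (-148/17, 133/17) → (148/17, -133/17)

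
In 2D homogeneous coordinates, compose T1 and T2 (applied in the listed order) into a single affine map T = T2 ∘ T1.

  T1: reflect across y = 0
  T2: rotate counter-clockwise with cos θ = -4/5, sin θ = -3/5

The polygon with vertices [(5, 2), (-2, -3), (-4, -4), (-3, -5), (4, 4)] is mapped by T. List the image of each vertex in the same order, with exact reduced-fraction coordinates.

image vertices: (-26/5, -7/5), (17/5, -6/5), (28/5, -4/5), (27/5, -11/5), (-28/5, 4/5)

T1 reflect across y = 0: (5, 2) → (5, -2); (-2, -3) → (-2, 3); (-4, -4) → (-4, 4); (-3, -5) → (-3, 5); (4, 4) → (4, -4)
T2 rotate counter-clockwise with cos θ = -4/5, sin θ = -3/5: (5, -2) → (-26/5, -7/5); (-2, 3) → (17/5, -6/5); (-4, 4) → (28/5, -4/5); (-3, 5) → (27/5, -11/5); (4, -4) → (-28/5, 4/5)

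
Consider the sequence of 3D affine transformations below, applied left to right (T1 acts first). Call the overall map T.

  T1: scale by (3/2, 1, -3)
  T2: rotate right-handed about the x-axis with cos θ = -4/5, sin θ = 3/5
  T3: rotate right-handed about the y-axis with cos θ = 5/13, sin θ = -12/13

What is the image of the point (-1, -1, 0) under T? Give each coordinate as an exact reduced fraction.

T(p) = (-3/130, 4/5, -21/13)

T1 scale by (3/2, 1, -3): (-1, -1, 0) → (-3/2, -1, 0)
T2 rotate right-handed about the x-axis with cos θ = -4/5, sin θ = 3/5: (-3/2, -1, 0) → (-3/2, 4/5, -3/5)
T3 rotate right-handed about the y-axis with cos θ = 5/13, sin θ = -12/13: (-3/2, 4/5, -3/5) → (-3/130, 4/5, -21/13)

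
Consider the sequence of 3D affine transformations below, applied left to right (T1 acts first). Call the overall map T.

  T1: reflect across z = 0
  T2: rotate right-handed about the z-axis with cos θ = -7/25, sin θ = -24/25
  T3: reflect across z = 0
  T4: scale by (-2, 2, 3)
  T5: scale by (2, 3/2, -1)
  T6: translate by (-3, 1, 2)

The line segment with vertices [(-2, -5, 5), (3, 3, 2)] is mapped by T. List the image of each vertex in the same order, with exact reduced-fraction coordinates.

image vertices: (349/25, 274/25, -13), (-279/25, -254/25, -4)

T1 reflect across z = 0: (-2, -5, 5) → (-2, -5, -5); (3, 3, 2) → (3, 3, -2)
T2 rotate right-handed about the z-axis with cos θ = -7/25, sin θ = -24/25: (-2, -5, -5) → (-106/25, 83/25, -5); (3, 3, -2) → (51/25, -93/25, -2)
T3 reflect across z = 0: (-106/25, 83/25, -5) → (-106/25, 83/25, 5); (51/25, -93/25, -2) → (51/25, -93/25, 2)
T4 scale by (-2, 2, 3): (-106/25, 83/25, 5) → (212/25, 166/25, 15); (51/25, -93/25, 2) → (-102/25, -186/25, 6)
T5 scale by (2, 3/2, -1): (212/25, 166/25, 15) → (424/25, 249/25, -15); (-102/25, -186/25, 6) → (-204/25, -279/25, -6)
T6 translate by (-3, 1, 2): (424/25, 249/25, -15) → (349/25, 274/25, -13); (-204/25, -279/25, -6) → (-279/25, -254/25, -4)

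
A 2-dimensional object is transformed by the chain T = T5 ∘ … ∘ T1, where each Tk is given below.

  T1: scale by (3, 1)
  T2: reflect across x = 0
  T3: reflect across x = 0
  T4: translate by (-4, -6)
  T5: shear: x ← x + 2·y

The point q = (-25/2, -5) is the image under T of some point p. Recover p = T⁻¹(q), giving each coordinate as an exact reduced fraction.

p = (1/2, 1)

T1 = [3 0 0; 0 1 0; 0 0 1]
T2·T1 = [-3 0 0; 0 1 0; 0 0 1]
T3·…·T1 = [3 0 0; 0 1 0; 0 0 1]
T4·…·T1 = [3 0 -4; 0 1 -6; 0 0 1]
T5·…·T1 = [3 2 -16; 0 1 -6; 0 0 1]
det M = 3; M⁻¹ = [1/3 -2/3 4/3; 0 1 6; 0 0 1]
M⁻¹ · (-25/2, -5)ᵀ = (1/2, 1)ᵀ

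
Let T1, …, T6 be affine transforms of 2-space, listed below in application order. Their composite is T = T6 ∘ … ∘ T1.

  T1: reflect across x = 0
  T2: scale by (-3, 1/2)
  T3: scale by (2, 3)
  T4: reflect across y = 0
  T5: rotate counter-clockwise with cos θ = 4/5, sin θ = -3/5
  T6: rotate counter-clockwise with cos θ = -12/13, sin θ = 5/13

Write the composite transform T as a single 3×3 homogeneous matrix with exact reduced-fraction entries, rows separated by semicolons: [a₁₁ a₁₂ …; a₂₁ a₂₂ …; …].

T = [-198/65 84/65 0; 336/65 99/130 0; 0 0 1]

T1 = [-1 0 0; 0 1 0; 0 0 1]
T2·T1 = [3 0 0; 0 1/2 0; 0 0 1]
T3·…·T1 = [6 0 0; 0 3/2 0; 0 0 1]
T4·…·T1 = [6 0 0; 0 -3/2 0; 0 0 1]
T5·…·T1 = [24/5 -9/10 0; -18/5 -6/5 0; 0 0 1]
T6·…·T1 = [-198/65 84/65 0; 336/65 99/130 0; 0 0 1]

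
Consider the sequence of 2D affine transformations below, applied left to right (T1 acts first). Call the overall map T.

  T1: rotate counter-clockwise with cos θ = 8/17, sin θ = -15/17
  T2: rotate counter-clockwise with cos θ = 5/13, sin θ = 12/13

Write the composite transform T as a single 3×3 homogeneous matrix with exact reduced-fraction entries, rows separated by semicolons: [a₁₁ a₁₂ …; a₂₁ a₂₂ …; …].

T = [220/221 -21/221 0; 21/221 220/221 0; 0 0 1]

T1 = [8/17 15/17 0; -15/17 8/17 0; 0 0 1]
T2·T1 = [220/221 -21/221 0; 21/221 220/221 0; 0 0 1]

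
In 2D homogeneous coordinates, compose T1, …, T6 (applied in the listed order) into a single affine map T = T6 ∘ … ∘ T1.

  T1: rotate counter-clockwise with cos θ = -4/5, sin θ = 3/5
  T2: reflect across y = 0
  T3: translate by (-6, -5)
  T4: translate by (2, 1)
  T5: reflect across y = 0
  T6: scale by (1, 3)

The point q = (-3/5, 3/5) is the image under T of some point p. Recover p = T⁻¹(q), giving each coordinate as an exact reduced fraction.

p = (-5, 1)

T1 = [-4/5 -3/5 0; 3/5 -4/5 0; 0 0 1]
T2·T1 = [-4/5 -3/5 0; -3/5 4/5 0; 0 0 1]
T3·…·T1 = [-4/5 -3/5 -6; -3/5 4/5 -5; 0 0 1]
T4·…·T1 = [-4/5 -3/5 -4; -3/5 4/5 -4; 0 0 1]
T5·…·T1 = [-4/5 -3/5 -4; 3/5 -4/5 4; 0 0 1]
T6·…·T1 = [-4/5 -3/5 -4; 9/5 -12/5 12; 0 0 1]
det M = 3; M⁻¹ = [-4/5 1/5 -28/5; -3/5 -4/15 4/5; 0 0 1]
M⁻¹ · (-3/5, 3/5)ᵀ = (-5, 1)ᵀ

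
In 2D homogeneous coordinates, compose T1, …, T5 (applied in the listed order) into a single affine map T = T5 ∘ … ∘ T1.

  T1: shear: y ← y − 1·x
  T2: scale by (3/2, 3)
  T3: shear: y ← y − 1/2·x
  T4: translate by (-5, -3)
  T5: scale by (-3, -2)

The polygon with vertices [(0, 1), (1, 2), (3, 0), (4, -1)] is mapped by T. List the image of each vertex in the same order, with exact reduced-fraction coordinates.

T1 shear: y ← y − 1·x: (0, 1) → (0, 1); (1, 2) → (1, 1); (3, 0) → (3, -3); (4, -1) → (4, -5)
T2 scale by (3/2, 3): (0, 1) → (0, 3); (1, 1) → (3/2, 3); (3, -3) → (9/2, -9); (4, -5) → (6, -15)
T3 shear: y ← y − 1/2·x: (0, 3) → (0, 3); (3/2, 3) → (3/2, 9/4); (9/2, -9) → (9/2, -45/4); (6, -15) → (6, -18)
T4 translate by (-5, -3): (0, 3) → (-5, 0); (3/2, 9/4) → (-7/2, -3/4); (9/2, -45/4) → (-1/2, -57/4); (6, -18) → (1, -21)
T5 scale by (-3, -2): (-5, 0) → (15, 0); (-7/2, -3/4) → (21/2, 3/2); (-1/2, -57/4) → (3/2, 57/2); (1, -21) → (-3, 42)

image vertices: (15, 0), (21/2, 3/2), (3/2, 57/2), (-3, 42)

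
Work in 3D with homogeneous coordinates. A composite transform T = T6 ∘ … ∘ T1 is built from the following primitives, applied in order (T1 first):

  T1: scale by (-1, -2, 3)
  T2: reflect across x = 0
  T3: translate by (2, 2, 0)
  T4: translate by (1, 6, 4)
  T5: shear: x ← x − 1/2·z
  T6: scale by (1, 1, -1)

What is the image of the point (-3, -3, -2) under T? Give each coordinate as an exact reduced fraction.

T(p) = (1, 14, 2)

T1 scale by (-1, -2, 3): (-3, -3, -2) → (3, 6, -6)
T2 reflect across x = 0: (3, 6, -6) → (-3, 6, -6)
T3 translate by (2, 2, 0): (-3, 6, -6) → (-1, 8, -6)
T4 translate by (1, 6, 4): (-1, 8, -6) → (0, 14, -2)
T5 shear: x ← x − 1/2·z: (0, 14, -2) → (1, 14, -2)
T6 scale by (1, 1, -1): (1, 14, -2) → (1, 14, 2)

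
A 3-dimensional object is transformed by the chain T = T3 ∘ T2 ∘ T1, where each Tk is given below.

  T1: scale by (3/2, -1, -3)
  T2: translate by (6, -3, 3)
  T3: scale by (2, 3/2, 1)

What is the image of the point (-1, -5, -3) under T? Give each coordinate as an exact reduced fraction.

T(p) = (9, 3, 12)

T1 scale by (3/2, -1, -3): (-1, -5, -3) → (-3/2, 5, 9)
T2 translate by (6, -3, 3): (-3/2, 5, 9) → (9/2, 2, 12)
T3 scale by (2, 3/2, 1): (9/2, 2, 12) → (9, 3, 12)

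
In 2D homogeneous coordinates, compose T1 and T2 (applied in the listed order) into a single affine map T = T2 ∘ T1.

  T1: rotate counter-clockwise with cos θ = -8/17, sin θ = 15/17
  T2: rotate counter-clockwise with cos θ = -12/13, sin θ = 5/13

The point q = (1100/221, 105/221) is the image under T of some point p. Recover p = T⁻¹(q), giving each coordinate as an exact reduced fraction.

p = (0, 5)

T1 = [-8/17 -15/17 0; 15/17 -8/17 0; 0 0 1]
T2·T1 = [21/221 220/221 0; -220/221 21/221 0; 0 0 1]
det M = 1; M⁻¹ = [21/221 -220/221 0; 220/221 21/221 0; 0 0 1]
M⁻¹ · (1100/221, 105/221)ᵀ = (0, 5)ᵀ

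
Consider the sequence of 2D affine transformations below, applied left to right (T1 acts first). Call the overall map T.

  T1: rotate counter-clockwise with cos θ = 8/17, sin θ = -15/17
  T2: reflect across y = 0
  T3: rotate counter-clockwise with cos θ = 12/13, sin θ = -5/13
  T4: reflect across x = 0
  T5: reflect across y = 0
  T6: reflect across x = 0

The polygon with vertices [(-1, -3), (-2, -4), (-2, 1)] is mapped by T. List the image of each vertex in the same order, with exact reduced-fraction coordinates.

T1 rotate counter-clockwise with cos θ = 8/17, sin θ = -15/17: (-1, -3) → (-53/17, -9/17); (-2, -4) → (-76/17, -2/17); (-2, 1) → (-1/17, 38/17)
T2 reflect across y = 0: (-53/17, -9/17) → (-53/17, 9/17); (-76/17, -2/17) → (-76/17, 2/17); (-1/17, 38/17) → (-1/17, -38/17)
T3 rotate counter-clockwise with cos θ = 12/13, sin θ = -5/13: (-53/17, 9/17) → (-591/221, 373/221); (-76/17, 2/17) → (-902/221, 404/221); (-1/17, -38/17) → (-202/221, -451/221)
T4 reflect across x = 0: (-591/221, 373/221) → (591/221, 373/221); (-902/221, 404/221) → (902/221, 404/221); (-202/221, -451/221) → (202/221, -451/221)
T5 reflect across y = 0: (591/221, 373/221) → (591/221, -373/221); (902/221, 404/221) → (902/221, -404/221); (202/221, -451/221) → (202/221, 451/221)
T6 reflect across x = 0: (591/221, -373/221) → (-591/221, -373/221); (902/221, -404/221) → (-902/221, -404/221); (202/221, 451/221) → (-202/221, 451/221)

image vertices: (-591/221, -373/221), (-902/221, -404/221), (-202/221, 451/221)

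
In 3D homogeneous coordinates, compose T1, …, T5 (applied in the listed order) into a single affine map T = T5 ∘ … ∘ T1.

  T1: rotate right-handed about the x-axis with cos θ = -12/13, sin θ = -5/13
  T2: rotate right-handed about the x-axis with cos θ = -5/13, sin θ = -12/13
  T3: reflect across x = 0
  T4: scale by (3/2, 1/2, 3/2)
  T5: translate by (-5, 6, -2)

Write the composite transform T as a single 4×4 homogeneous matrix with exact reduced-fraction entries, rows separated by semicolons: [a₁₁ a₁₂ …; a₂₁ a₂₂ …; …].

T1 = [1 0 0 0; 0 -12/13 5/13 0; 0 -5/13 -12/13 0; 0 0 0 1]
T2·T1 = [1 0 0 0; 0 0 -1 0; 0 1 0 0; 0 0 0 1]
T3·…·T1 = [-1 0 0 0; 0 0 -1 0; 0 1 0 0; 0 0 0 1]
T4·…·T1 = [-3/2 0 0 0; 0 0 -1/2 0; 0 3/2 0 0; 0 0 0 1]
T5·…·T1 = [-3/2 0 0 -5; 0 0 -1/2 6; 0 3/2 0 -2; 0 0 0 1]

T = [-3/2 0 0 -5; 0 0 -1/2 6; 0 3/2 0 -2; 0 0 0 1]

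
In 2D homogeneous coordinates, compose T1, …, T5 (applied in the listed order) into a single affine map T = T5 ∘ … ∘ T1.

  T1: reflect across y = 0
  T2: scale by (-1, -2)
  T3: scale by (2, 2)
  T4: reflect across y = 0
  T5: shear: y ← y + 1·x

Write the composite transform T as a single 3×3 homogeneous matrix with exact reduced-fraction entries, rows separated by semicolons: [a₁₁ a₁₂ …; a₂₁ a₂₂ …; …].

T = [-2 0 0; -2 -4 0; 0 0 1]

T1 = [1 0 0; 0 -1 0; 0 0 1]
T2·T1 = [-1 0 0; 0 2 0; 0 0 1]
T3·…·T1 = [-2 0 0; 0 4 0; 0 0 1]
T4·…·T1 = [-2 0 0; 0 -4 0; 0 0 1]
T5·…·T1 = [-2 0 0; -2 -4 0; 0 0 1]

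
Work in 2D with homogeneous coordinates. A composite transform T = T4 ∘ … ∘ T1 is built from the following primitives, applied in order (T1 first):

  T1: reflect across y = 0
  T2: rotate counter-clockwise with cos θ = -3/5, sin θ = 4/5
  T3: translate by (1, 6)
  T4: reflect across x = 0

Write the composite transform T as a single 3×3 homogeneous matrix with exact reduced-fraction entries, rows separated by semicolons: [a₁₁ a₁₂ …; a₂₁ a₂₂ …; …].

T = [3/5 -4/5 -1; 4/5 3/5 6; 0 0 1]

T1 = [1 0 0; 0 -1 0; 0 0 1]
T2·T1 = [-3/5 4/5 0; 4/5 3/5 0; 0 0 1]
T3·…·T1 = [-3/5 4/5 1; 4/5 3/5 6; 0 0 1]
T4·…·T1 = [3/5 -4/5 -1; 4/5 3/5 6; 0 0 1]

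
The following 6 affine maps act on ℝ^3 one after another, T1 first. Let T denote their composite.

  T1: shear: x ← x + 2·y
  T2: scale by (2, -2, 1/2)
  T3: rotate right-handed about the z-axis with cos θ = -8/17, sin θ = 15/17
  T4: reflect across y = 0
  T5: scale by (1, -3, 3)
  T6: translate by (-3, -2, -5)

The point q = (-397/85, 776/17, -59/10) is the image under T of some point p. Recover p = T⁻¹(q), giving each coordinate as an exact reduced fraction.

p = (7/5, 3, -3/5)

T1 = [1 2 0 0; 0 1 0 0; 0 0 1 0; 0 0 0 1]
T2·T1 = [2 4 0 0; 0 -2 0 0; 0 0 1/2 0; 0 0 0 1]
T3·…·T1 = [-16/17 -2/17 0 0; 30/17 76/17 0 0; 0 0 1/2 0; 0 0 0 1]
T4·…·T1 = [-16/17 -2/17 0 0; -30/17 -76/17 0 0; 0 0 1/2 0; 0 0 0 1]
T5·…·T1 = [-16/17 -2/17 0 0; 90/17 228/17 0 0; 0 0 3/2 0; 0 0 0 1]
T6·…·T1 = [-16/17 -2/17 0 -3; 90/17 228/17 0 -2; 0 0 3/2 -5; 0 0 0 1]
det M = -18; M⁻¹ = [-19/17 -1/102 0 -172/51; 15/34 4/51 0 151/102; 0 0 2/3 10/3; 0 0 0 1]
M⁻¹ · (-397/85, 776/17, -59/10)ᵀ = (7/5, 3, -3/5)ᵀ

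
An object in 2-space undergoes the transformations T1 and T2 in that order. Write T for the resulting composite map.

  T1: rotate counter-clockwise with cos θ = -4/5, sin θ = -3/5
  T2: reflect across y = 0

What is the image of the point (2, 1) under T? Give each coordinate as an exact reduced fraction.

T(p) = (-1, 2)

T1 rotate counter-clockwise with cos θ = -4/5, sin θ = -3/5: (2, 1) → (-1, -2)
T2 reflect across y = 0: (-1, -2) → (-1, 2)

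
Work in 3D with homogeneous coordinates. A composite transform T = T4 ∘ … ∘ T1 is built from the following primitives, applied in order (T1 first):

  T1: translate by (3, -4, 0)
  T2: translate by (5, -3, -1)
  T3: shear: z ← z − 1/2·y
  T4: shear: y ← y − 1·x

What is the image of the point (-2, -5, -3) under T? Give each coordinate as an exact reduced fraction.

T(p) = (6, -18, 2)

T1 translate by (3, -4, 0): (-2, -5, -3) → (1, -9, -3)
T2 translate by (5, -3, -1): (1, -9, -3) → (6, -12, -4)
T3 shear: z ← z − 1/2·y: (6, -12, -4) → (6, -12, 2)
T4 shear: y ← y − 1·x: (6, -12, 2) → (6, -18, 2)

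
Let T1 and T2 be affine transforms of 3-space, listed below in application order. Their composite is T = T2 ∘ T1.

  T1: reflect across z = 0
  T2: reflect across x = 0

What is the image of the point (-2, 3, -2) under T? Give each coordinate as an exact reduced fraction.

T1 reflect across z = 0: (-2, 3, -2) → (-2, 3, 2)
T2 reflect across x = 0: (-2, 3, 2) → (2, 3, 2)

T(p) = (2, 3, 2)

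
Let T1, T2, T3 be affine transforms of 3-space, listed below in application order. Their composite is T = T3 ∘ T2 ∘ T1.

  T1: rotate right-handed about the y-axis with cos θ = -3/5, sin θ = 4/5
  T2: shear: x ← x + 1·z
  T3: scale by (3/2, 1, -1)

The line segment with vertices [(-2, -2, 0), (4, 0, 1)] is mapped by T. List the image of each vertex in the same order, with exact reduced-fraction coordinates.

image vertices: (21/5, -2, -8/5), (-81/10, 0, 19/5)

T1 rotate right-handed about the y-axis with cos θ = -3/5, sin θ = 4/5: (-2, -2, 0) → (6/5, -2, 8/5); (4, 0, 1) → (-8/5, 0, -19/5)
T2 shear: x ← x + 1·z: (6/5, -2, 8/5) → (14/5, -2, 8/5); (-8/5, 0, -19/5) → (-27/5, 0, -19/5)
T3 scale by (3/2, 1, -1): (14/5, -2, 8/5) → (21/5, -2, -8/5); (-27/5, 0, -19/5) → (-81/10, 0, 19/5)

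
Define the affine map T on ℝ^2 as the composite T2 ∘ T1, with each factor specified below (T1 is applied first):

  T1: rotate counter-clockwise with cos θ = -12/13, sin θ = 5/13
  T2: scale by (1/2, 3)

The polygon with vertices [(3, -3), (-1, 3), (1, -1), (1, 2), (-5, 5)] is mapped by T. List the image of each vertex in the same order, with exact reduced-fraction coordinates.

image vertices: (-21/26, 153/13), (-3/26, -123/13), (-7/26, 51/13), (-11/13, -57/13), (35/26, -255/13)

T1 rotate counter-clockwise with cos θ = -12/13, sin θ = 5/13: (3, -3) → (-21/13, 51/13); (-1, 3) → (-3/13, -41/13); (1, -1) → (-7/13, 17/13); (1, 2) → (-22/13, -19/13); (-5, 5) → (35/13, -85/13)
T2 scale by (1/2, 3): (-21/13, 51/13) → (-21/26, 153/13); (-3/13, -41/13) → (-3/26, -123/13); (-7/13, 17/13) → (-7/26, 51/13); (-22/13, -19/13) → (-11/13, -57/13); (35/13, -85/13) → (35/26, -255/13)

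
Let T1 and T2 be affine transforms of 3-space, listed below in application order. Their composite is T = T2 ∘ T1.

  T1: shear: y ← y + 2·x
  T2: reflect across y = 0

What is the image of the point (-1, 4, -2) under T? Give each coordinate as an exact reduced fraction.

T1 shear: y ← y + 2·x: (-1, 4, -2) → (-1, 2, -2)
T2 reflect across y = 0: (-1, 2, -2) → (-1, -2, -2)

T(p) = (-1, -2, -2)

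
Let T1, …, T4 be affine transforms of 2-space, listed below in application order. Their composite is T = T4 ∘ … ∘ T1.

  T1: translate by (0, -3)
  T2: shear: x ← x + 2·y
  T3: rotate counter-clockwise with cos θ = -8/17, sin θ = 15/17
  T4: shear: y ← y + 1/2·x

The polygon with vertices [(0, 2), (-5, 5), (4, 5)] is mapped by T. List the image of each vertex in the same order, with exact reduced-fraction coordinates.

T1 translate by (0, -3): (0, 2) → (0, -1); (-5, 5) → (-5, 2); (4, 5) → (4, 2)
T2 shear: x ← x + 2·y: (0, -1) → (-2, -1); (-5, 2) → (-1, 2); (4, 2) → (8, 2)
T3 rotate counter-clockwise with cos θ = -8/17, sin θ = 15/17: (-2, -1) → (31/17, -22/17); (-1, 2) → (-22/17, -31/17); (8, 2) → (-94/17, 104/17)
T4 shear: y ← y + 1/2·x: (31/17, -22/17) → (31/17, -13/34); (-22/17, -31/17) → (-22/17, -42/17); (-94/17, 104/17) → (-94/17, 57/17)

image vertices: (31/17, -13/34), (-22/17, -42/17), (-94/17, 57/17)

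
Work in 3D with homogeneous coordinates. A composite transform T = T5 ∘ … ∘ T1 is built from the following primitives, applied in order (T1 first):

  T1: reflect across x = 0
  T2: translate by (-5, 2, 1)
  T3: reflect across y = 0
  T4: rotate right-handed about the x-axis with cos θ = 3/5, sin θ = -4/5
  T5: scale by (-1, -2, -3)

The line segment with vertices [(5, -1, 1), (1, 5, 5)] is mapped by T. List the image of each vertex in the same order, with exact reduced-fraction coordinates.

T1 reflect across x = 0: (5, -1, 1) → (-5, -1, 1); (1, 5, 5) → (-1, 5, 5)
T2 translate by (-5, 2, 1): (-5, -1, 1) → (-10, 1, 2); (-1, 5, 5) → (-6, 7, 6)
T3 reflect across y = 0: (-10, 1, 2) → (-10, -1, 2); (-6, 7, 6) → (-6, -7, 6)
T4 rotate right-handed about the x-axis with cos θ = 3/5, sin θ = -4/5: (-10, -1, 2) → (-10, 1, 2); (-6, -7, 6) → (-6, 3/5, 46/5)
T5 scale by (-1, -2, -3): (-10, 1, 2) → (10, -2, -6); (-6, 3/5, 46/5) → (6, -6/5, -138/5)

image vertices: (10, -2, -6), (6, -6/5, -138/5)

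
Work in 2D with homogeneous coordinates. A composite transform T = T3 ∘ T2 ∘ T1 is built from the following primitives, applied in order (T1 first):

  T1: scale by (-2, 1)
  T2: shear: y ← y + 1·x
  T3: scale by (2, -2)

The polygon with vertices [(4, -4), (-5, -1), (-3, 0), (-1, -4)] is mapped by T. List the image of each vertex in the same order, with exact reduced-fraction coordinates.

T1 scale by (-2, 1): (4, -4) → (-8, -4); (-5, -1) → (10, -1); (-3, 0) → (6, 0); (-1, -4) → (2, -4)
T2 shear: y ← y + 1·x: (-8, -4) → (-8, -12); (10, -1) → (10, 9); (6, 0) → (6, 6); (2, -4) → (2, -2)
T3 scale by (2, -2): (-8, -12) → (-16, 24); (10, 9) → (20, -18); (6, 6) → (12, -12); (2, -2) → (4, 4)

image vertices: (-16, 24), (20, -18), (12, -12), (4, 4)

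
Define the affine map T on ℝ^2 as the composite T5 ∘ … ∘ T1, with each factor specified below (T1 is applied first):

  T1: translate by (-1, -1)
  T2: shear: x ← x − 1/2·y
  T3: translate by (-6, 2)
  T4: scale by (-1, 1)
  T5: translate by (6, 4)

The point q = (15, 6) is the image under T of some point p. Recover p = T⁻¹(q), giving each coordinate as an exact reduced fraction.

T1 = [1 0 -1; 0 1 -1; 0 0 1]
T2·T1 = [1 -1/2 -1/2; 0 1 -1; 0 0 1]
T3·…·T1 = [1 -1/2 -13/2; 0 1 1; 0 0 1]
T4·…·T1 = [-1 1/2 13/2; 0 1 1; 0 0 1]
T5·…·T1 = [-1 1/2 25/2; 0 1 5; 0 0 1]
det M = -1; M⁻¹ = [-1 1/2 10; 0 1 -5; 0 0 1]
M⁻¹ · (15, 6)ᵀ = (-2, 1)ᵀ

p = (-2, 1)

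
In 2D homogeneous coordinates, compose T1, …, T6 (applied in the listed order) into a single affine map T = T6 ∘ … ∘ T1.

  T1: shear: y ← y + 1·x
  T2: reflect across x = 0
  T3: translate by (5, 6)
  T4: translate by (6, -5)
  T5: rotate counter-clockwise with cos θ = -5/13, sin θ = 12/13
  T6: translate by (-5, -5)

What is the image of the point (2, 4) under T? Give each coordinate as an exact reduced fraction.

T1 shear: y ← y + 1·x: (2, 4) → (2, 6)
T2 reflect across x = 0: (2, 6) → (-2, 6)
T3 translate by (5, 6): (-2, 6) → (3, 12)
T4 translate by (6, -5): (3, 12) → (9, 7)
T5 rotate counter-clockwise with cos θ = -5/13, sin θ = 12/13: (9, 7) → (-129/13, 73/13)
T6 translate by (-5, -5): (-129/13, 73/13) → (-194/13, 8/13)

T(p) = (-194/13, 8/13)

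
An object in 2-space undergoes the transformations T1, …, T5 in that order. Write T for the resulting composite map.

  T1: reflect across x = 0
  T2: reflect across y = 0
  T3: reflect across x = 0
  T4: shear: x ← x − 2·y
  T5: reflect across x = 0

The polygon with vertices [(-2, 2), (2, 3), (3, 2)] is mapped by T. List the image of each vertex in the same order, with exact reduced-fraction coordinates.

image vertices: (-2, -2), (-8, -3), (-7, -2)

T1 reflect across x = 0: (-2, 2) → (2, 2); (2, 3) → (-2, 3); (3, 2) → (-3, 2)
T2 reflect across y = 0: (2, 2) → (2, -2); (-2, 3) → (-2, -3); (-3, 2) → (-3, -2)
T3 reflect across x = 0: (2, -2) → (-2, -2); (-2, -3) → (2, -3); (-3, -2) → (3, -2)
T4 shear: x ← x − 2·y: (-2, -2) → (2, -2); (2, -3) → (8, -3); (3, -2) → (7, -2)
T5 reflect across x = 0: (2, -2) → (-2, -2); (8, -3) → (-8, -3); (7, -2) → (-7, -2)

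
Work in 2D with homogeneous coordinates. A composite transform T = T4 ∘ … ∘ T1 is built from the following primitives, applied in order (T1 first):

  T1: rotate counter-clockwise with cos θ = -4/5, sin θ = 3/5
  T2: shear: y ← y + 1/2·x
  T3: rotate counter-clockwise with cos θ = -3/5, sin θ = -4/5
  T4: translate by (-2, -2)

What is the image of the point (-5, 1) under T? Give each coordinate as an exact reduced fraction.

T1 rotate counter-clockwise with cos θ = -4/5, sin θ = 3/5: (-5, 1) → (17/5, -19/5)
T2 shear: y ← y + 1/2·x: (17/5, -19/5) → (17/5, -21/10)
T3 rotate counter-clockwise with cos θ = -3/5, sin θ = -4/5: (17/5, -21/10) → (-93/25, -73/50)
T4 translate by (-2, -2): (-93/25, -73/50) → (-143/25, -173/50)

T(p) = (-143/25, -173/50)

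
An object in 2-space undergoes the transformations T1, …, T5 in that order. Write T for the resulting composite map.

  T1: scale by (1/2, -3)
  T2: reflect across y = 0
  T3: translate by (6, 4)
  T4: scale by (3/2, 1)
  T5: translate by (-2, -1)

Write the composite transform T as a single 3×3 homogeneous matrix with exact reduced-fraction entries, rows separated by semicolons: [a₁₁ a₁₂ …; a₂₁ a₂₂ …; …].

T = [3/4 0 7; 0 3 3; 0 0 1]

T1 = [1/2 0 0; 0 -3 0; 0 0 1]
T2·T1 = [1/2 0 0; 0 3 0; 0 0 1]
T3·…·T1 = [1/2 0 6; 0 3 4; 0 0 1]
T4·…·T1 = [3/4 0 9; 0 3 4; 0 0 1]
T5·…·T1 = [3/4 0 7; 0 3 3; 0 0 1]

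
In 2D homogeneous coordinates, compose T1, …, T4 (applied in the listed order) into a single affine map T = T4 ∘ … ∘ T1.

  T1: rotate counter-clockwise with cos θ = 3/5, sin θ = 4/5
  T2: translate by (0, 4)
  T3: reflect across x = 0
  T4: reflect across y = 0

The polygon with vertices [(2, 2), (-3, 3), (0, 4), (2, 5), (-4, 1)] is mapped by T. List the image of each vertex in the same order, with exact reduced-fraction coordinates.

image vertices: (2/5, -34/5), (21/5, -17/5), (16/5, -32/5), (14/5, -43/5), (16/5, -7/5)

T1 rotate counter-clockwise with cos θ = 3/5, sin θ = 4/5: (2, 2) → (-2/5, 14/5); (-3, 3) → (-21/5, -3/5); (0, 4) → (-16/5, 12/5); (2, 5) → (-14/5, 23/5); (-4, 1) → (-16/5, -13/5)
T2 translate by (0, 4): (-2/5, 14/5) → (-2/5, 34/5); (-21/5, -3/5) → (-21/5, 17/5); (-16/5, 12/5) → (-16/5, 32/5); (-14/5, 23/5) → (-14/5, 43/5); (-16/5, -13/5) → (-16/5, 7/5)
T3 reflect across x = 0: (-2/5, 34/5) → (2/5, 34/5); (-21/5, 17/5) → (21/5, 17/5); (-16/5, 32/5) → (16/5, 32/5); (-14/5, 43/5) → (14/5, 43/5); (-16/5, 7/5) → (16/5, 7/5)
T4 reflect across y = 0: (2/5, 34/5) → (2/5, -34/5); (21/5, 17/5) → (21/5, -17/5); (16/5, 32/5) → (16/5, -32/5); (14/5, 43/5) → (14/5, -43/5); (16/5, 7/5) → (16/5, -7/5)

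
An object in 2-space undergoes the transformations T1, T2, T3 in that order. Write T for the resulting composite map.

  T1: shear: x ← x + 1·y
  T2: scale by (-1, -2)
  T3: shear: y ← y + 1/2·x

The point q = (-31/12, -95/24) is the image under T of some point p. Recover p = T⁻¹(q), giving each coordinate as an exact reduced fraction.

p = (5/4, 4/3)

T1 = [1 1 0; 0 1 0; 0 0 1]
T2·T1 = [-1 -1 0; 0 -2 0; 0 0 1]
T3·…·T1 = [-1 -1 0; -1/2 -5/2 0; 0 0 1]
det M = 2; M⁻¹ = [-5/4 1/2 0; 1/4 -1/2 0; 0 0 1]
M⁻¹ · (-31/12, -95/24)ᵀ = (5/4, 4/3)ᵀ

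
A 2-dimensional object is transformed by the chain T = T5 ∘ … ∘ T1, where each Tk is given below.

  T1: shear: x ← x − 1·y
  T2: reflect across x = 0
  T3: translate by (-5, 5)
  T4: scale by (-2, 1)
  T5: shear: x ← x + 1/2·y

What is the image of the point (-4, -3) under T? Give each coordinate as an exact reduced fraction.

T1 shear: x ← x − 1·y: (-4, -3) → (-1, -3)
T2 reflect across x = 0: (-1, -3) → (1, -3)
T3 translate by (-5, 5): (1, -3) → (-4, 2)
T4 scale by (-2, 1): (-4, 2) → (8, 2)
T5 shear: x ← x + 1/2·y: (8, 2) → (9, 2)

T(p) = (9, 2)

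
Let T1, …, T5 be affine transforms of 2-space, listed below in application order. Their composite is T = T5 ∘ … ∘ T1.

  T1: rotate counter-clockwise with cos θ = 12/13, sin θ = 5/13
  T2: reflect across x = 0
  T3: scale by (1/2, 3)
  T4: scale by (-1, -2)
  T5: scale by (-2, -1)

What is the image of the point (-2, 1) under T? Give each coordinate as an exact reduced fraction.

T(p) = (29/13, 12/13)

T1 rotate counter-clockwise with cos θ = 12/13, sin θ = 5/13: (-2, 1) → (-29/13, 2/13)
T2 reflect across x = 0: (-29/13, 2/13) → (29/13, 2/13)
T3 scale by (1/2, 3): (29/13, 2/13) → (29/26, 6/13)
T4 scale by (-1, -2): (29/26, 6/13) → (-29/26, -12/13)
T5 scale by (-2, -1): (-29/26, -12/13) → (29/13, 12/13)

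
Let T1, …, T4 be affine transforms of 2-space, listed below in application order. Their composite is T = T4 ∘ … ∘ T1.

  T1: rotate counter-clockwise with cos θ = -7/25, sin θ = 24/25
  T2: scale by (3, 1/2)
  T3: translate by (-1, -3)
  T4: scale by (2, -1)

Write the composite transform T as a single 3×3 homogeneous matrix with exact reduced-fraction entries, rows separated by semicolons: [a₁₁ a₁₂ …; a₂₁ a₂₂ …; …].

T = [-42/25 -144/25 -2; -12/25 7/50 3; 0 0 1]

T1 = [-7/25 -24/25 0; 24/25 -7/25 0; 0 0 1]
T2·T1 = [-21/25 -72/25 0; 12/25 -7/50 0; 0 0 1]
T3·…·T1 = [-21/25 -72/25 -1; 12/25 -7/50 -3; 0 0 1]
T4·…·T1 = [-42/25 -144/25 -2; -12/25 7/50 3; 0 0 1]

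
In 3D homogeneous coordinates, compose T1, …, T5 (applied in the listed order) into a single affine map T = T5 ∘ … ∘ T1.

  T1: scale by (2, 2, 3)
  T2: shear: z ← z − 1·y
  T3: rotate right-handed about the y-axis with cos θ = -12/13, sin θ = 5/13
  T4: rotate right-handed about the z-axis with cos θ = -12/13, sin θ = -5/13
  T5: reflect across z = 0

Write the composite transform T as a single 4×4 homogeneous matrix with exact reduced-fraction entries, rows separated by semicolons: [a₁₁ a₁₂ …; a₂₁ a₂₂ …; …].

T = [288/169 250/169 -180/169 0; 120/169 -262/169 -75/169 0; 10/13 -24/13 36/13 0; 0 0 0 1]

T1 = [2 0 0 0; 0 2 0 0; 0 0 3 0; 0 0 0 1]
T2·T1 = [2 0 0 0; 0 2 0 0; 0 -2 3 0; 0 0 0 1]
T3·…·T1 = [-24/13 -10/13 15/13 0; 0 2 0 0; -10/13 24/13 -36/13 0; 0 0 0 1]
T4·…·T1 = [288/169 250/169 -180/169 0; 120/169 -262/169 -75/169 0; -10/13 24/13 -36/13 0; 0 0 0 1]
T5·…·T1 = [288/169 250/169 -180/169 0; 120/169 -262/169 -75/169 0; 10/13 -24/13 36/13 0; 0 0 0 1]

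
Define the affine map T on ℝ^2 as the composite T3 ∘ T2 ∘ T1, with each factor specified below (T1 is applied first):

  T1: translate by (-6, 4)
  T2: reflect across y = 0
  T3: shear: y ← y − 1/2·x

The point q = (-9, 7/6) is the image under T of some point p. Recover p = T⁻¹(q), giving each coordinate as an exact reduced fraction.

p = (-3, -2/3)

T1 = [1 0 -6; 0 1 4; 0 0 1]
T2·T1 = [1 0 -6; 0 -1 -4; 0 0 1]
T3·…·T1 = [1 0 -6; -1/2 -1 -1; 0 0 1]
det M = -1; M⁻¹ = [1 0 6; -1/2 -1 -4; 0 0 1]
M⁻¹ · (-9, 7/6)ᵀ = (-3, -2/3)ᵀ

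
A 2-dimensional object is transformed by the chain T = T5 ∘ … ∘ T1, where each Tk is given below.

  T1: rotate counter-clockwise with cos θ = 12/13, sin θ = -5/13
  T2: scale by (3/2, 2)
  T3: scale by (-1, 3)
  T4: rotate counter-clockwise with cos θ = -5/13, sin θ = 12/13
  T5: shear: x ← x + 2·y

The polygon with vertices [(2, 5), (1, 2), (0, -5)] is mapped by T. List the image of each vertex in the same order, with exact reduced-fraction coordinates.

image vertices: (-15993/338, -2382/169), (-3135/169, -966/169), (17265/338, 2250/169)

T1 rotate counter-clockwise with cos θ = 12/13, sin θ = -5/13: (2, 5) → (49/13, 50/13); (1, 2) → (22/13, 19/13); (0, -5) → (-25/13, -60/13)
T2 scale by (3/2, 2): (49/13, 50/13) → (147/26, 100/13); (22/13, 19/13) → (33/13, 38/13); (-25/13, -60/13) → (-75/26, -120/13)
T3 scale by (-1, 3): (147/26, 100/13) → (-147/26, 300/13); (33/13, 38/13) → (-33/13, 114/13); (-75/26, -120/13) → (75/26, -360/13)
T4 rotate counter-clockwise with cos θ = -5/13, sin θ = 12/13: (-147/26, 300/13) → (-6465/338, -2382/169); (-33/13, 114/13) → (-1203/169, -966/169); (75/26, -360/13) → (8265/338, 2250/169)
T5 shear: x ← x + 2·y: (-6465/338, -2382/169) → (-15993/338, -2382/169); (-1203/169, -966/169) → (-3135/169, -966/169); (8265/338, 2250/169) → (17265/338, 2250/169)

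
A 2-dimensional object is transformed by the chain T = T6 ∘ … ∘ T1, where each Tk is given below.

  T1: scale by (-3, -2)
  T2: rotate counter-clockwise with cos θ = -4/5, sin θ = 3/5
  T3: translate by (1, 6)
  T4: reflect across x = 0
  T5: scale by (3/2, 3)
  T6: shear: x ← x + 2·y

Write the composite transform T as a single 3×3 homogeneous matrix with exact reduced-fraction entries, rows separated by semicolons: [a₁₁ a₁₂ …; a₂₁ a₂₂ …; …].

T1 = [-3 0 0; 0 -2 0; 0 0 1]
T2·T1 = [12/5 6/5 0; -9/5 8/5 0; 0 0 1]
T3·…·T1 = [12/5 6/5 1; -9/5 8/5 6; 0 0 1]
T4·…·T1 = [-12/5 -6/5 -1; -9/5 8/5 6; 0 0 1]
T5·…·T1 = [-18/5 -9/5 -3/2; -27/5 24/5 18; 0 0 1]
T6·…·T1 = [-72/5 39/5 69/2; -27/5 24/5 18; 0 0 1]

T = [-72/5 39/5 69/2; -27/5 24/5 18; 0 0 1]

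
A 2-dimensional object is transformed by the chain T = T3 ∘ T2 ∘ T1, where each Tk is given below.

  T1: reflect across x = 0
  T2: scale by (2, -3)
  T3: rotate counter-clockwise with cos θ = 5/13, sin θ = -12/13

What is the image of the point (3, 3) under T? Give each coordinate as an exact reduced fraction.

T1 reflect across x = 0: (3, 3) → (-3, 3)
T2 scale by (2, -3): (-3, 3) → (-6, -9)
T3 rotate counter-clockwise with cos θ = 5/13, sin θ = -12/13: (-6, -9) → (-138/13, 27/13)

T(p) = (-138/13, 27/13)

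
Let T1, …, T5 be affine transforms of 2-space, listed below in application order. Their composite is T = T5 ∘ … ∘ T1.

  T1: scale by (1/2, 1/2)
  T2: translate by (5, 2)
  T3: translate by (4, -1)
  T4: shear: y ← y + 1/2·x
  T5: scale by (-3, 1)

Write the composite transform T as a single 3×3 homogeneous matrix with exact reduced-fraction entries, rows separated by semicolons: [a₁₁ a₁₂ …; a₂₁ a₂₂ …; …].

T = [-3/2 0 -27; 1/4 1/2 11/2; 0 0 1]

T1 = [1/2 0 0; 0 1/2 0; 0 0 1]
T2·T1 = [1/2 0 5; 0 1/2 2; 0 0 1]
T3·…·T1 = [1/2 0 9; 0 1/2 1; 0 0 1]
T4·…·T1 = [1/2 0 9; 1/4 1/2 11/2; 0 0 1]
T5·…·T1 = [-3/2 0 -27; 1/4 1/2 11/2; 0 0 1]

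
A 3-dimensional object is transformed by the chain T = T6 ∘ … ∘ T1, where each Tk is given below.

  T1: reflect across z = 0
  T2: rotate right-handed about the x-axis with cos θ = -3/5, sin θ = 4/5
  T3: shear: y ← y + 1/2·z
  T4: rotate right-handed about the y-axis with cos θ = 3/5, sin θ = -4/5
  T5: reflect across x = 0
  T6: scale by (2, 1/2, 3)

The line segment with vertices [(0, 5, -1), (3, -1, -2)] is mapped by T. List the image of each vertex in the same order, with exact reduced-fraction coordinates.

T1 reflect across z = 0: (0, 5, -1) → (0, 5, 1); (3, -1, -2) → (3, -1, 2)
T2 rotate right-handed about the x-axis with cos θ = -3/5, sin θ = 4/5: (0, 5, 1) → (0, -19/5, 17/5); (3, -1, 2) → (3, -1, -2)
T3 shear: y ← y + 1/2·z: (0, -19/5, 17/5) → (0, -21/10, 17/5); (3, -1, -2) → (3, -2, -2)
T4 rotate right-handed about the y-axis with cos θ = 3/5, sin θ = -4/5: (0, -21/10, 17/5) → (-68/25, -21/10, 51/25); (3, -2, -2) → (17/5, -2, 6/5)
T5 reflect across x = 0: (-68/25, -21/10, 51/25) → (68/25, -21/10, 51/25); (17/5, -2, 6/5) → (-17/5, -2, 6/5)
T6 scale by (2, 1/2, 3): (68/25, -21/10, 51/25) → (136/25, -21/20, 153/25); (-17/5, -2, 6/5) → (-34/5, -1, 18/5)

image vertices: (136/25, -21/20, 153/25), (-34/5, -1, 18/5)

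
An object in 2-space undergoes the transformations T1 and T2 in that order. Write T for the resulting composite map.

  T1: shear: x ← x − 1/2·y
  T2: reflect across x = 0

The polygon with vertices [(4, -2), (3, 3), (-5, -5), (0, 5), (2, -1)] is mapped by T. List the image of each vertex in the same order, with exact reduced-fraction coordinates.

T1 shear: x ← x − 1/2·y: (4, -2) → (5, -2); (3, 3) → (3/2, 3); (-5, -5) → (-5/2, -5); (0, 5) → (-5/2, 5); (2, -1) → (5/2, -1)
T2 reflect across x = 0: (5, -2) → (-5, -2); (3/2, 3) → (-3/2, 3); (-5/2, -5) → (5/2, -5); (-5/2, 5) → (5/2, 5); (5/2, -1) → (-5/2, -1)

image vertices: (-5, -2), (-3/2, 3), (5/2, -5), (5/2, 5), (-5/2, -1)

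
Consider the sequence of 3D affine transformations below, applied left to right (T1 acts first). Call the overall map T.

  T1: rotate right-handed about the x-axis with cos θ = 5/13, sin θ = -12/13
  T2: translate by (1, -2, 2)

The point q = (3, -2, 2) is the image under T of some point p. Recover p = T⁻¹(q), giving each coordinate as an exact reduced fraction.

T1 = [1 0 0 0; 0 5/13 12/13 0; 0 -12/13 5/13 0; 0 0 0 1]
T2·T1 = [1 0 0 1; 0 5/13 12/13 -2; 0 -12/13 5/13 2; 0 0 0 1]
det M = 1; M⁻¹ = [1 0 0 -1; 0 5/13 -12/13 34/13; 0 12/13 5/13 14/13; 0 0 0 1]
M⁻¹ · (3, -2, 2)ᵀ = (2, 0, 0)ᵀ

p = (2, 0, 0)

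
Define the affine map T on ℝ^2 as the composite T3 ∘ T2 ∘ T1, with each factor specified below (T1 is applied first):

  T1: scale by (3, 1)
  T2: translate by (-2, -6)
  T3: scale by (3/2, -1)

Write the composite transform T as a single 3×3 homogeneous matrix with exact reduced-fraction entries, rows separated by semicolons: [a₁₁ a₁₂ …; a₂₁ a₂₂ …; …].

T1 = [3 0 0; 0 1 0; 0 0 1]
T2·T1 = [3 0 -2; 0 1 -6; 0 0 1]
T3·…·T1 = [9/2 0 -3; 0 -1 6; 0 0 1]

T = [9/2 0 -3; 0 -1 6; 0 0 1]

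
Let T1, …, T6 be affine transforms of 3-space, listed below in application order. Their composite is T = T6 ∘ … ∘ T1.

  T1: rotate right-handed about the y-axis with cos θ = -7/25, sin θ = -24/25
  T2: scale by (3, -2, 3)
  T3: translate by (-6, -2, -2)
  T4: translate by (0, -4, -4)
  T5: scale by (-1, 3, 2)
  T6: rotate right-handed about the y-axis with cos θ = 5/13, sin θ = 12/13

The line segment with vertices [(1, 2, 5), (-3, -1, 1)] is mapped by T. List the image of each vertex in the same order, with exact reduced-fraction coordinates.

T1 rotate right-handed about the y-axis with cos θ = -7/25, sin θ = -24/25: (1, 2, 5) → (-127/25, 2, -11/25); (-3, -1, 1) → (-3/25, -1, -79/25)
T2 scale by (3, -2, 3): (-127/25, 2, -11/25) → (-381/25, -4, -33/25); (-3/25, -1, -79/25) → (-9/25, 2, -237/25)
T3 translate by (-6, -2, -2): (-381/25, -4, -33/25) → (-531/25, -6, -83/25); (-9/25, 2, -237/25) → (-159/25, 0, -287/25)
T4 translate by (0, -4, -4): (-531/25, -6, -83/25) → (-531/25, -10, -183/25); (-159/25, 0, -287/25) → (-159/25, -4, -387/25)
T5 scale by (-1, 3, 2): (-531/25, -10, -183/25) → (531/25, -30, -366/25); (-159/25, -4, -387/25) → (159/25, -12, -774/25)
T6 rotate right-handed about the y-axis with cos θ = 5/13, sin θ = 12/13: (531/25, -30, -366/25) → (-1737/325, -30, -8202/325); (159/25, -12, -774/25) → (-8493/325, -12, -5778/325)

image vertices: (-1737/325, -30, -8202/325), (-8493/325, -12, -5778/325)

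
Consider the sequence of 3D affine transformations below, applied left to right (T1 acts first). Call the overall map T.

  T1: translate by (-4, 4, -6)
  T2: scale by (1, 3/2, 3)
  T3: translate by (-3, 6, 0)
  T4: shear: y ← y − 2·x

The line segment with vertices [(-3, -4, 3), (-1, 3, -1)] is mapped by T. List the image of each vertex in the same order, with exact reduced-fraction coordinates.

T1 translate by (-4, 4, -6): (-3, -4, 3) → (-7, 0, -3); (-1, 3, -1) → (-5, 7, -7)
T2 scale by (1, 3/2, 3): (-7, 0, -3) → (-7, 0, -9); (-5, 7, -7) → (-5, 21/2, -21)
T3 translate by (-3, 6, 0): (-7, 0, -9) → (-10, 6, -9); (-5, 21/2, -21) → (-8, 33/2, -21)
T4 shear: y ← y − 2·x: (-10, 6, -9) → (-10, 26, -9); (-8, 33/2, -21) → (-8, 65/2, -21)

image vertices: (-10, 26, -9), (-8, 65/2, -21)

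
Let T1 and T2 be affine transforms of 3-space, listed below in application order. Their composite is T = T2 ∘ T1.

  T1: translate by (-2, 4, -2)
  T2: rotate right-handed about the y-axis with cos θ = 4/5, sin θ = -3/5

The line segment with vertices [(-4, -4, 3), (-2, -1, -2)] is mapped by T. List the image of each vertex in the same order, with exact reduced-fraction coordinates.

image vertices: (-27/5, 0, -14/5), (-4/5, 3, -28/5)

T1 translate by (-2, 4, -2): (-4, -4, 3) → (-6, 0, 1); (-2, -1, -2) → (-4, 3, -4)
T2 rotate right-handed about the y-axis with cos θ = 4/5, sin θ = -3/5: (-6, 0, 1) → (-27/5, 0, -14/5); (-4, 3, -4) → (-4/5, 3, -28/5)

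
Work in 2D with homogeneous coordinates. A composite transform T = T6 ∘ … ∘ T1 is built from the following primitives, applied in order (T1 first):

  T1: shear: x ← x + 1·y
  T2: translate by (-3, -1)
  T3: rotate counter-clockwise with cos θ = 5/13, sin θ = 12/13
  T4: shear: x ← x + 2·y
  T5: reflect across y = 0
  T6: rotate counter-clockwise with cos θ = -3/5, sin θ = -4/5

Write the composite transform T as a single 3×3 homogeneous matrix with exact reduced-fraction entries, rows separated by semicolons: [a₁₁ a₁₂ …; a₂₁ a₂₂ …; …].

T1 = [1 1 0; 0 1 0; 0 0 1]
T2·T1 = [1 1 -3; 0 1 -1; 0 0 1]
T3·…·T1 = [5/13 -7/13 -3/13; 12/13 17/13 -41/13; 0 0 1]
T4·…·T1 = [29/13 27/13 -85/13; 12/13 17/13 -41/13; 0 0 1]
T5·…·T1 = [29/13 27/13 -85/13; -12/13 -17/13 41/13; 0 0 1]
T6·…·T1 = [-27/13 -149/65 419/65; -16/13 -57/65 217/65; 0 0 1]

T = [-27/13 -149/65 419/65; -16/13 -57/65 217/65; 0 0 1]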